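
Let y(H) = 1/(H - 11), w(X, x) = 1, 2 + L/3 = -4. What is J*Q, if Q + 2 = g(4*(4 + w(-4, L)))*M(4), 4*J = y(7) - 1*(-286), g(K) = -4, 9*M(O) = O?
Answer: -2159/8 ≈ -269.88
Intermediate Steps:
L = -18 (L = -6 + 3*(-4) = -6 - 12 = -18)
M(O) = O/9
y(H) = 1/(-11 + H)
J = 1143/16 (J = (1/(-11 + 7) - 1*(-286))/4 = (1/(-4) + 286)/4 = (-¼ + 286)/4 = (¼)*(1143/4) = 1143/16 ≈ 71.438)
Q = -34/9 (Q = -2 - 4*4/9 = -2 - 16/9 = -34/9 ≈ -3.7778)
J*Q = (1143/16)*(-34/9) = -2159/8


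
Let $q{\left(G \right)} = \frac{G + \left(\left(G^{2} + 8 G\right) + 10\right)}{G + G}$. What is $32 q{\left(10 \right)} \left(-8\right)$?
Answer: $-2560$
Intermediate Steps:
$q{\left(G \right)} = \frac{10 + G^{2} + 9 G}{2 G}$ ($q{\left(G \right)} = \frac{G + \left(10 + G^{2} + 8 G\right)}{2 G} = \left(10 + G^{2} + 9 G\right) \frac{1}{2 G} = \frac{10 + G^{2} + 9 G}{2 G}$)
$32 q{\left(10 \right)} \left(-8\right) = 32 \frac{10 + 10 \left(9 + 10\right)}{2 \cdot 10} \left(-8\right) = 32 \cdot \frac{1}{2} \cdot \frac{1}{10} \left(10 + 10 \cdot 19\right) \left(-8\right) = 32 \cdot \frac{1}{2} \cdot \frac{1}{10} \left(10 + 190\right) \left(-8\right) = 32 \cdot \frac{1}{2} \cdot \frac{1}{10} \cdot 200 \left(-8\right) = 32 \cdot 10 \left(-8\right) = 320 \left(-8\right) = -2560$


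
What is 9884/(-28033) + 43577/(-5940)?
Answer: -1280305001/166516020 ≈ -7.6888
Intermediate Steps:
9884/(-28033) + 43577/(-5940) = 9884*(-1/28033) + 43577*(-1/5940) = -9884/28033 - 43577/5940 = -1280305001/166516020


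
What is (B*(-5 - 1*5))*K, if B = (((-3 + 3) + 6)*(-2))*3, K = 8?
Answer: 2880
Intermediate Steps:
B = -36 (B = ((0 + 6)*(-2))*3 = (6*(-2))*3 = -12*3 = -36)
(B*(-5 - 1*5))*K = -36*(-5 - 1*5)*8 = -36*(-5 - 5)*8 = -36*(-10)*8 = 360*8 = 2880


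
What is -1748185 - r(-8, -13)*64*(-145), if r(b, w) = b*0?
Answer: -1748185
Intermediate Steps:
r(b, w) = 0
-1748185 - r(-8, -13)*64*(-145) = -1748185 - 0*64*(-145) = -1748185 - 0*(-145) = -1748185 - 1*0 = -1748185 + 0 = -1748185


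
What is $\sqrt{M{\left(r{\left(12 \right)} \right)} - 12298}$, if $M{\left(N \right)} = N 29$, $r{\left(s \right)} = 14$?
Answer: $2 i \sqrt{2973} \approx 109.05 i$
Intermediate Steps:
$M{\left(N \right)} = 29 N$
$\sqrt{M{\left(r{\left(12 \right)} \right)} - 12298} = \sqrt{29 \cdot 14 - 12298} = \sqrt{406 - 12298} = \sqrt{-11892} = 2 i \sqrt{2973}$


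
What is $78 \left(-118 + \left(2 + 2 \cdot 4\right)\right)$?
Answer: $-8424$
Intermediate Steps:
$78 \left(-118 + \left(2 + 2 \cdot 4\right)\right) = 78 \left(-118 + \left(2 + 8\right)\right) = 78 \left(-118 + 10\right) = 78 \left(-108\right) = -8424$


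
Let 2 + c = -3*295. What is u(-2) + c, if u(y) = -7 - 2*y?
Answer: -890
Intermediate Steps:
c = -887 (c = -2 - 3*295 = -2 - 885 = -887)
u(-2) + c = (-7 - 2*(-2)) - 887 = (-7 + 4) - 887 = -3 - 887 = -890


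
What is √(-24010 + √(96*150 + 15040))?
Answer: √(-24010 + 16*√115) ≈ 154.4*I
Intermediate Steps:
√(-24010 + √(96*150 + 15040)) = √(-24010 + √(14400 + 15040)) = √(-24010 + √29440) = √(-24010 + 16*√115)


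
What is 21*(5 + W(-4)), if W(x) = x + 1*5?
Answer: 126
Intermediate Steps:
W(x) = 5 + x (W(x) = x + 5 = 5 + x)
21*(5 + W(-4)) = 21*(5 + (5 - 4)) = 21*(5 + 1) = 21*6 = 126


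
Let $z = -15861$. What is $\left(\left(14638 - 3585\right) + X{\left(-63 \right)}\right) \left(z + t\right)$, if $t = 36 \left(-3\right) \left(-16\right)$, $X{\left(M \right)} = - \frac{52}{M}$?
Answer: $- \frac{468671143}{3} \approx -1.5622 \cdot 10^{8}$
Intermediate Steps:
$t = 1728$ ($t = \left(-108\right) \left(-16\right) = 1728$)
$\left(\left(14638 - 3585\right) + X{\left(-63 \right)}\right) \left(z + t\right) = \left(\left(14638 - 3585\right) - \frac{52}{-63}\right) \left(-15861 + 1728\right) = \left(11053 - - \frac{52}{63}\right) \left(-14133\right) = \left(11053 + \frac{52}{63}\right) \left(-14133\right) = \frac{696391}{63} \left(-14133\right) = - \frac{468671143}{3}$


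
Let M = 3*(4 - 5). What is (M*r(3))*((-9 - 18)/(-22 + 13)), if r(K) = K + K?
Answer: -54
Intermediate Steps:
r(K) = 2*K
M = -3 (M = 3*(-1) = -3)
(M*r(3))*((-9 - 18)/(-22 + 13)) = (-6*3)*((-9 - 18)/(-22 + 13)) = (-3*6)*(-27/(-9)) = -(-486)*(-1)/9 = -18*3 = -54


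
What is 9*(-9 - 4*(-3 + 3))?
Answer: -81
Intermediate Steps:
9*(-9 - 4*(-3 + 3)) = 9*(-9 - 4*0) = 9*(-9 + 0) = 9*(-9) = -81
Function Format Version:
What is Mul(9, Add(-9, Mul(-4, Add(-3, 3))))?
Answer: -81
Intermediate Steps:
Mul(9, Add(-9, Mul(-4, Add(-3, 3)))) = Mul(9, Add(-9, Mul(-4, 0))) = Mul(9, Add(-9, 0)) = Mul(9, -9) = -81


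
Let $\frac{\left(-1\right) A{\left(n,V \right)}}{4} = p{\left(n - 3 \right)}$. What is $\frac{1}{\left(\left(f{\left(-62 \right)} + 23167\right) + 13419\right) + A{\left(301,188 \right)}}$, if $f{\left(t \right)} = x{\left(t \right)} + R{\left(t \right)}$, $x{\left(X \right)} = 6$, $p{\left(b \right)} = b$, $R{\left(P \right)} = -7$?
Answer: $\frac{1}{35393} \approx 2.8254 \cdot 10^{-5}$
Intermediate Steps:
$A{\left(n,V \right)} = 12 - 4 n$ ($A{\left(n,V \right)} = - 4 \left(n - 3\right) = - 4 \left(-3 + n\right) = 12 - 4 n$)
$f{\left(t \right)} = -1$ ($f{\left(t \right)} = 6 - 7 = -1$)
$\frac{1}{\left(\left(f{\left(-62 \right)} + 23167\right) + 13419\right) + A{\left(301,188 \right)}} = \frac{1}{\left(\left(-1 + 23167\right) + 13419\right) + \left(12 - 1204\right)} = \frac{1}{\left(23166 + 13419\right) + \left(12 - 1204\right)} = \frac{1}{36585 - 1192} = \frac{1}{35393}$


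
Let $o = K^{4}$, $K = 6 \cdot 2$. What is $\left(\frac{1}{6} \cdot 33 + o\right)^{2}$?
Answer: $\frac{1720839289}{4} \approx 4.3021 \cdot 10^{8}$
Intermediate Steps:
$K = 12$
$o = 20736$ ($o = 12^{4} = 20736$)
$\left(\frac{1}{6} \cdot 33 + o\right)^{2} = \left(\frac{1}{6} \cdot 33 + 20736\right)^{2} = \left(\frac{11}{2} + 20736\right)^{2} = \left(\frac{41483}{2}\right)^{2} = \frac{1720839289}{4}$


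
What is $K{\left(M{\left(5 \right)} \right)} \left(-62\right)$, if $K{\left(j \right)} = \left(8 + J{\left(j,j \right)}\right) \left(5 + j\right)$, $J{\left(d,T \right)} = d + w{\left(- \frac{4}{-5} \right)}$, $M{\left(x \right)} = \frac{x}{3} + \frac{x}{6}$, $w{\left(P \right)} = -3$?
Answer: $- \frac{6975}{2} \approx -3487.5$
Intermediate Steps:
$M{\left(x \right)} = \frac{x}{2}$ ($M{\left(x \right)} = x \frac{1}{3} + x \frac{1}{6} = \frac{x}{3} + \frac{x}{6} = \frac{x}{2}$)
$J{\left(d,T \right)} = -3 + d$ ($J{\left(d,T \right)} = d - 3 = -3 + d$)
$K{\left(j \right)} = \left(5 + j\right)^{2}$ ($K{\left(j \right)} = \left(8 + \left(-3 + j\right)\right) \left(5 + j\right) = \left(5 + j\right) \left(5 + j\right) = \left(5 + j\right)^{2}$)
$K{\left(M{\left(5 \right)} \right)} \left(-62\right) = \left(25 + \left(\frac{1}{2} \cdot 5\right)^{2} + 10 \cdot \frac{1}{2} \cdot 5\right) \left(-62\right) = \left(25 + \left(\frac{5}{2}\right)^{2} + 10 \cdot \frac{5}{2}\right) \left(-62\right) = \left(25 + \frac{25}{4} + 25\right) \left(-62\right) = \frac{225}{4} \left(-62\right) = - \frac{6975}{2}$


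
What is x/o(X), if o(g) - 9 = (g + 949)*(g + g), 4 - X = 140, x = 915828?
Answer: -305276/73709 ≈ -4.1416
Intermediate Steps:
X = -136 (X = 4 - 1*140 = 4 - 140 = -136)
o(g) = 9 + 2*g*(949 + g) (o(g) = 9 + (g + 949)*(g + g) = 9 + (949 + g)*(2*g) = 9 + 2*g*(949 + g))
x/o(X) = 915828/(9 + 2*(-136)² + 1898*(-136)) = 915828/(9 + 2*18496 - 258128) = 915828/(9 + 36992 - 258128) = 915828/(-221127) = 915828*(-1/221127) = -305276/73709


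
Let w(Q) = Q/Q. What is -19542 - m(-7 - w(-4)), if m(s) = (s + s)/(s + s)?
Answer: -19543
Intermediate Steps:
w(Q) = 1
m(s) = 1 (m(s) = (2*s)/((2*s)) = (2*s)*(1/(2*s)) = 1)
-19542 - m(-7 - w(-4)) = -19542 - 1*1 = -19542 - 1 = -19543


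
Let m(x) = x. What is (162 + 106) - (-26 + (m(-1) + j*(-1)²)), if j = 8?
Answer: 287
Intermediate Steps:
(162 + 106) - (-26 + (m(-1) + j*(-1)²)) = (162 + 106) - (-26 + (-1 + 8*(-1)²)) = 268 - (-26 + (-1 + 8*1)) = 268 - (-26 + (-1 + 8)) = 268 - (-26 + 7) = 268 - 1*(-19) = 268 + 19 = 287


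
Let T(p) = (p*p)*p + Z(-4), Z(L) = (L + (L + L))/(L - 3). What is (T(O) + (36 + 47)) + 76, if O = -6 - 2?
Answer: -2459/7 ≈ -351.29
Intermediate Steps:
Z(L) = 3*L/(-3 + L) (Z(L) = (L + 2*L)/(-3 + L) = (3*L)/(-3 + L) = 3*L/(-3 + L))
O = -8
T(p) = 12/7 + p**3 (T(p) = (p*p)*p + 3*(-4)/(-3 - 4) = p**2*p + 3*(-4)/(-7) = p**3 + 3*(-4)*(-1/7) = p**3 + 12/7 = 12/7 + p**3)
(T(O) + (36 + 47)) + 76 = ((12/7 + (-8)**3) + (36 + 47)) + 76 = ((12/7 - 512) + 83) + 76 = (-3572/7 + 83) + 76 = -2991/7 + 76 = -2459/7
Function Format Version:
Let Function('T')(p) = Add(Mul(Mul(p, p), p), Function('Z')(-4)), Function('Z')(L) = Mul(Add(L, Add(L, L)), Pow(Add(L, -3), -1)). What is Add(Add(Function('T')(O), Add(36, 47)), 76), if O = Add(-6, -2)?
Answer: Rational(-2459, 7) ≈ -351.29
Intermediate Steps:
Function('Z')(L) = Mul(3, L, Pow(Add(-3, L), -1)) (Function('Z')(L) = Mul(Add(L, Mul(2, L)), Pow(Add(-3, L), -1)) = Mul(Mul(3, L), Pow(Add(-3, L), -1)) = Mul(3, L, Pow(Add(-3, L), -1)))
O = -8
Function('T')(p) = Add(Rational(12, 7), Pow(p, 3)) (Function('T')(p) = Add(Mul(Mul(p, p), p), Mul(3, -4, Pow(Add(-3, -4), -1))) = Add(Mul(Pow(p, 2), p), Mul(3, -4, Pow(-7, -1))) = Add(Pow(p, 3), Mul(3, -4, Rational(-1, 7))) = Add(Pow(p, 3), Rational(12, 7)) = Add(Rational(12, 7), Pow(p, 3)))
Add(Add(Function('T')(O), Add(36, 47)), 76) = Add(Add(Add(Rational(12, 7), Pow(-8, 3)), Add(36, 47)), 76) = Add(Add(Add(Rational(12, 7), -512), 83), 76) = Add(Add(Rational(-3572, 7), 83), 76) = Add(Rational(-2991, 7), 76) = Rational(-2459, 7)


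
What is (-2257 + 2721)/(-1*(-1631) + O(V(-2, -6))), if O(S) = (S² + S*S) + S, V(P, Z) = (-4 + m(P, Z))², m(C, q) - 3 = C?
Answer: 232/901 ≈ 0.25749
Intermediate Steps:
m(C, q) = 3 + C
V(P, Z) = (-1 + P)² (V(P, Z) = (-4 + (3 + P))² = (-1 + P)²)
O(S) = S + 2*S² (O(S) = (S² + S²) + S = 2*S² + S = S + 2*S²)
(-2257 + 2721)/(-1*(-1631) + O(V(-2, -6))) = (-2257 + 2721)/(-1*(-1631) + (-1 - 2)²*(1 + 2*(-1 - 2)²)) = 464/(1631 + (-3)²*(1 + 2*(-3)²)) = 464/(1631 + 9*(1 + 2*9)) = 464/(1631 + 9*(1 + 18)) = 464/(1631 + 9*19) = 464/(1631 + 171) = 464/1802 = 464*(1/1802) = 232/901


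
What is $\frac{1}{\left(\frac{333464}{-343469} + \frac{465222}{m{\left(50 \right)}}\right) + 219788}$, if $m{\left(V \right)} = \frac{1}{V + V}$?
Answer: $\frac{343469}{16054423542908} \approx 2.1394 \cdot 10^{-8}$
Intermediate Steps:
$m{\left(V \right)} = \frac{1}{2 V}$
$\frac{1}{\left(\frac{333464}{-343469} + \frac{465222}{m{\left(50 \right)}}\right) + 219788} = \frac{1}{\left(\frac{333464}{-343469} + \frac{465222}{\frac{1}{2} \cdot \frac{1}{50}}\right) + 219788} = \frac{1}{\left(333464 \left(- \frac{1}{343469}\right) + \frac{465222}{\frac{1}{2} \cdot \frac{1}{50}}\right) + 219788} = \frac{1}{\left(- \frac{333464}{343469} + 465222 \frac{1}{\frac{1}{100}}\right) + 219788} = \frac{1}{\left(- \frac{333464}{343469} + 465222 \cdot 100\right) + 219788} = \frac{1}{\left(- \frac{333464}{343469} + 46522200\right) + 219788} = \frac{1}{\frac{15978933178336}{343469} + 219788} = \frac{1}{\frac{16054423542908}{343469}} = \frac{343469}{16054423542908}$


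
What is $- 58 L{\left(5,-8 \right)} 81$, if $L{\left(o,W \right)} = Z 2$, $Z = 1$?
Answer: $-9396$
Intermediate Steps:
$L{\left(o,W \right)} = 2$ ($L{\left(o,W \right)} = 1 \cdot 2 = 2$)
$- 58 L{\left(5,-8 \right)} 81 = \left(-58\right) 2 \cdot 81 = \left(-116\right) 81 = -9396$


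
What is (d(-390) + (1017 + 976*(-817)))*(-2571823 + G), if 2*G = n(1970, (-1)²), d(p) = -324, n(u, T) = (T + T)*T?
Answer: 2048968015578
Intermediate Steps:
n(u, T) = 2*T² (n(u, T) = (2*T)*T = 2*T²)
G = 1 (G = (2*((-1)²)²)/2 = (2*1²)/2 = (2*1)/2 = (½)*2 = 1)
(d(-390) + (1017 + 976*(-817)))*(-2571823 + G) = (-324 + (1017 + 976*(-817)))*(-2571823 + 1) = (-324 + (1017 - 797392))*(-2571822) = (-324 - 796375)*(-2571822) = -796699*(-2571822) = 2048968015578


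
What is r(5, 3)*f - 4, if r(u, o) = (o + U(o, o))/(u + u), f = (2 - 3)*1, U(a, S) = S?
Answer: -23/5 ≈ -4.6000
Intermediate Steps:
f = -1 (f = -1*1 = -1)
r(u, o) = o/u (r(u, o) = (o + o)/(u + u) = (2*o)/((2*u)) = (2*o)*(1/(2*u)) = o/u)
r(5, 3)*f - 4 = (3/5)*(-1) - 4 = -3/5 - 4 = -23/5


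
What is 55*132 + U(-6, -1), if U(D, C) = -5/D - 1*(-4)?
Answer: 43589/6 ≈ 7264.8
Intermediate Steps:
U(D, C) = 4 - 5/D (U(D, C) = -5/D + 4 = 4 - 5/D)
55*132 + U(-6, -1) = 55*132 + (4 - 5/(-6)) = 7260 + (4 - 5*(-⅙)) = 7260 + (4 + ⅚) = 7260 + 29/6 = 43589/6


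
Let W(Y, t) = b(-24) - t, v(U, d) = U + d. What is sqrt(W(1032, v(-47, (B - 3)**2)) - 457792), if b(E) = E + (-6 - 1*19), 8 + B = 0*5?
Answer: I*sqrt(457915) ≈ 676.69*I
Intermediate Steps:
B = -8 (B = -8 + 0*5 = -8 + 0 = -8)
b(E) = -25 + E (b(E) = E + (-6 - 19) = E - 25 = -25 + E)
W(Y, t) = -49 - t (W(Y, t) = (-25 - 24) - t = -49 - t)
sqrt(W(1032, v(-47, (B - 3)**2)) - 457792) = sqrt((-49 - (-47 + (-8 - 3)**2)) - 457792) = sqrt((-49 - (-47 + (-11)**2)) - 457792) = sqrt((-49 - (-47 + 121)) - 457792) = sqrt((-49 - 1*74) - 457792) = sqrt((-49 - 74) - 457792) = sqrt(-123 - 457792) = sqrt(-457915) = I*sqrt(457915)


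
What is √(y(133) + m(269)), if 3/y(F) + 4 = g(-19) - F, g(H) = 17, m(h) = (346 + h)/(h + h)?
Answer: √32363390/5380 ≈ 1.0574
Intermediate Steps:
m(h) = (346 + h)/(2*h) (m(h) = (346 + h)/((2*h)) = (346 + h)*(1/(2*h)) = (346 + h)/(2*h))
y(F) = 3/(13 - F) (y(F) = 3/(-4 + (17 - F)) = 3/(13 - F))
√(y(133) + m(269)) = √(-3/(-13 + 133) + (½)*(346 + 269)/269) = √(-3/120 + (½)*(1/269)*615) = √(-3*1/120 + 615/538) = √(-1/40 + 615/538) = √(12031/10760) = √32363390/5380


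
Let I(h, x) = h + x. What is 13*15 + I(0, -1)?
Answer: 194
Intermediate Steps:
13*15 + I(0, -1) = 13*15 + (0 - 1) = 195 - 1 = 194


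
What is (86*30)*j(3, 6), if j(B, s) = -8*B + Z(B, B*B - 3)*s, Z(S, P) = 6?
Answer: 30960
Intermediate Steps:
j(B, s) = -8*B + 6*s
(86*30)*j(3, 6) = (86*30)*(-8*3 + 6*6) = 2580*(-24 + 36) = 2580*12 = 30960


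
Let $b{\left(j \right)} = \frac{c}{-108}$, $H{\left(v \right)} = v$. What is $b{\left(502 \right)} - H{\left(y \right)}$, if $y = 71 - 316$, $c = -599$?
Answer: $\frac{27059}{108} \approx 250.55$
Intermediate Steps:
$y = -245$ ($y = 71 - 316 = -245$)
$b{\left(j \right)} = \frac{599}{108}$ ($b{\left(j \right)} = - \frac{599}{-108} = \left(-599\right) \left(- \frac{1}{108}\right) = \frac{599}{108}$)
$b{\left(502 \right)} - H{\left(y \right)} = \frac{599}{108} - -245 = \frac{599}{108} + 245 = \frac{27059}{108}$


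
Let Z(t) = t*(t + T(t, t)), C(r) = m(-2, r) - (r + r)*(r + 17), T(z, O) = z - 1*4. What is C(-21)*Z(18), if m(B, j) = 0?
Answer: -96768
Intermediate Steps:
T(z, O) = -4 + z (T(z, O) = z - 4 = -4 + z)
C(r) = -2*r*(17 + r) (C(r) = 0 - (r + r)*(r + 17) = 0 - 2*r*(17 + r) = -2*r*(17 + r))
Z(t) = t*(-4 + 2*t) (Z(t) = t*(t + (-4 + t)) = t*(-4 + 2*t))
C(-21)*Z(18) = (2*(-21)*(-17 - 1*(-21)))*(2*18*(-2 + 18)) = (2*(-21)*(-17 + 21))*(2*18*16) = (2*(-21)*4)*576 = -168*576 = -96768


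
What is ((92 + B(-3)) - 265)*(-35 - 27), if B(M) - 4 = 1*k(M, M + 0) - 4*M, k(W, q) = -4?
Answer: 9982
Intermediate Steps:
B(M) = -4*M (B(M) = 4 + (1*(-4) - 4*M) = 4 + (-4 - 4*M) = -4*M)
((92 + B(-3)) - 265)*(-35 - 27) = ((92 - 4*(-3)) - 265)*(-35 - 27) = ((92 + 12) - 265)*(-62) = (104 - 265)*(-62) = -161*(-62) = 9982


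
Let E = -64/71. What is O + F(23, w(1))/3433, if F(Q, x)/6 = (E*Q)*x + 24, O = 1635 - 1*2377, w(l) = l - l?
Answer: -2547142/3433 ≈ -741.96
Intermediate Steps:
w(l) = 0
O = -742 (O = 1635 - 2377 = -742)
E = -64/71 (E = -64*1/71 = -64/71 ≈ -0.90141)
F(Q, x) = 144 - 384*Q*x/71 (F(Q, x) = 6*((-64*Q/71)*x + 24) = 6*(-64*Q*x/71 + 24) = 6*(24 - 64*Q*x/71) = 144 - 384*Q*x/71)
O + F(23, w(1))/3433 = -742 + (144 - 384/71*23*0)/3433 = -742 + (144 + 0)*(1/3433) = -742 + 144*(1/3433) = -742 + 144/3433 = -2547142/3433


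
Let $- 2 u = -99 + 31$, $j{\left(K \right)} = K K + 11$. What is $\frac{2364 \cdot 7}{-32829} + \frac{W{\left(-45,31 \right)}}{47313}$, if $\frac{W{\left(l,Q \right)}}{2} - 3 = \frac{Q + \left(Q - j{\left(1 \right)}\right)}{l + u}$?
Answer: $- \frac{2871135650}{5695207749} \approx -0.50413$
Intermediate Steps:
$j{\left(K \right)} = 11 + K^{2}$ ($j{\left(K \right)} = K^{2} + 11 = 11 + K^{2}$)
$u = 34$ ($u = - \frac{-99 + 31}{2} = \left(- \frac{1}{2}\right) \left(-68\right) = 34$)
$W{\left(l,Q \right)} = 6 + \frac{2 \left(-12 + 2 Q\right)}{34 + l}$ ($W{\left(l,Q \right)} = 6 + 2 \frac{Q + \left(Q - \left(11 + 1^{2}\right)\right)}{l + 34} = 6 + 2 \frac{Q + \left(Q - \left(11 + 1\right)\right)}{34 + l} = 6 + 2 \frac{Q + \left(Q - 12\right)}{34 + l} = 6 + 2 \frac{Q + \left(-12 + Q\right)}{34 + l} = 6 + 2 \frac{-12 + 2 Q}{34 + l} = 6 + \frac{2 \left(-12 + 2 Q\right)}{34 + l}$)
$\frac{2364 \cdot 7}{-32829} + \frac{W{\left(-45,31 \right)}}{47313} = \frac{2364 \cdot 7}{-32829} + \frac{2 \frac{1}{34 - 45} \left(90 + 2 \cdot 31 + 3 \left(-45\right)\right)}{47313} = 16548 \left(- \frac{1}{32829}\right) + \frac{2 \left(90 + 62 - 135\right)}{-11} \cdot \frac{1}{47313} = - \frac{5516}{10943} + 2 \left(- \frac{1}{11}\right) 17 \cdot \frac{1}{47313} = - \frac{5516}{10943} - \frac{34}{520443} = - \frac{2871135650}{5695207749}$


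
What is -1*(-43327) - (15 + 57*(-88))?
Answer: 48328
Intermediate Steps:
-1*(-43327) - (15 + 57*(-88)) = 43327 - (15 - 5016) = 43327 - 1*(-5001) = 43327 + 5001 = 48328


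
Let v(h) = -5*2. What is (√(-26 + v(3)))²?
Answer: -36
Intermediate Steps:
v(h) = -10
(√(-26 + v(3)))² = (√(-26 - 10))² = (√(-36))² = (6*I)² = -36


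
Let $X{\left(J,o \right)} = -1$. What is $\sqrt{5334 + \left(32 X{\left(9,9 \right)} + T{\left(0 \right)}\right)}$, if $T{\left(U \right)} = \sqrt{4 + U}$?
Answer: $2 \sqrt{1326} \approx 72.829$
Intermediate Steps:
$\sqrt{5334 + \left(32 X{\left(9,9 \right)} + T{\left(0 \right)}\right)} = \sqrt{5334 + \left(32 \left(-1\right) + \sqrt{4 + 0}\right)} = \sqrt{5334 - \left(32 - \sqrt{4}\right)} = \sqrt{5334 + \left(-32 + 2\right)} = \sqrt{5334 - 30} = \sqrt{5304} = 2 \sqrt{1326}$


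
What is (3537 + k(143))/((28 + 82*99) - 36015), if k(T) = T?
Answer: -3680/27869 ≈ -0.13205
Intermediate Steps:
(3537 + k(143))/((28 + 82*99) - 36015) = (3537 + 143)/((28 + 82*99) - 36015) = 3680/((28 + 8118) - 36015) = 3680/(8146 - 36015) = 3680/(-27869) = 3680*(-1/27869) = -3680/27869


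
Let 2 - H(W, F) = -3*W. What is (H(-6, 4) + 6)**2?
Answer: 100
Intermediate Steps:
H(W, F) = 2 + 3*W (H(W, F) = 2 - (-3)*W = 2 + 3*W)
(H(-6, 4) + 6)**2 = ((2 + 3*(-6)) + 6)**2 = ((2 - 18) + 6)**2 = (-16 + 6)**2 = (-10)**2 = 100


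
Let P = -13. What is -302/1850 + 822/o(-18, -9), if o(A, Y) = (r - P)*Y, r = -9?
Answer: -127631/5550 ≈ -22.997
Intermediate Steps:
o(A, Y) = 4*Y (o(A, Y) = (-9 - 1*(-13))*Y = (-9 + 13)*Y = 4*Y)
-302/1850 + 822/o(-18, -9) = -302/1850 + 822/((4*(-9))) = -302*1/1850 + 822/(-36) = -151/925 + 822*(-1/36) = -151/925 - 137/6 = -127631/5550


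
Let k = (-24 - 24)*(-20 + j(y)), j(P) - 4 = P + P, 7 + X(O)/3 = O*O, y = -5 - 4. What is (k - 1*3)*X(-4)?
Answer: 43983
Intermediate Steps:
y = -9
X(O) = -21 + 3*O² (X(O) = -21 + 3*(O*O) = -21 + 3*O²)
j(P) = 4 + 2*P (j(P) = 4 + (P + P) = 4 + 2*P)
k = 1632 (k = (-24 - 24)*(-20 + (4 + 2*(-9))) = -48*(-20 + (4 - 18)) = -48*(-20 - 14) = -48*(-34) = 1632)
(k - 1*3)*X(-4) = (1632 - 1*3)*(-21 + 3*(-4)²) = (1632 - 3)*(-21 + 3*16) = 1629*(-21 + 48) = 1629*27 = 43983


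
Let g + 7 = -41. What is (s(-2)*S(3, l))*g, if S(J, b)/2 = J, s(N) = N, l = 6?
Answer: 576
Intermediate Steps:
g = -48 (g = -7 - 41 = -48)
S(J, b) = 2*J
(s(-2)*S(3, l))*g = -4*3*(-48) = -2*6*(-48) = -12*(-48) = 576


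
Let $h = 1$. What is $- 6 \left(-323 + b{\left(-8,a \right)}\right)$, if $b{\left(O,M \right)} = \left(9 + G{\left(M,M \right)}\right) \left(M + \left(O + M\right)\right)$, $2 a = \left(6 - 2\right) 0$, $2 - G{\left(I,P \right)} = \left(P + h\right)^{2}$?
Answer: $2418$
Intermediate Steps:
$G{\left(I,P \right)} = 2 - \left(1 + P\right)^{2}$ ($G{\left(I,P \right)} = 2 - \left(P + 1\right)^{2} = 2 - \left(1 + P\right)^{2}$)
$a = 0$ ($a = \frac{\left(6 - 2\right) 0}{2} = \frac{4 \cdot 0}{2} = \frac{1}{2} \cdot 0 = 0$)
$b{\left(O,M \right)} = \left(11 - \left(1 + M\right)^{2}\right) \left(O + 2 M\right)$ ($b{\left(O,M \right)} = \left(9 - \left(-2 + \left(1 + M\right)^{2}\right)\right) \left(M + \left(O + M\right)\right) = \left(11 - \left(1 + M\right)^{2}\right) \left(M + \left(M + O\right)\right) = \left(11 - \left(1 + M\right)^{2}\right) \left(O + 2 M\right)$)
$- 6 \left(-323 + b{\left(-8,a \right)}\right) = - 6 \left(-323 + \left(11 \left(-8\right) + 22 \cdot 0 - - 8 \left(1 + 0\right)^{2} - 0 \left(1 + 0\right)^{2}\right)\right) = - 6 \left(-323 - \left(88 - 8\right)\right) = - 6 \left(-323 + \left(-88 + 0 + 8 + 0\right)\right) = - 6 \left(-323 - 80\right) = \left(-6\right) \left(-403\right) = 2418$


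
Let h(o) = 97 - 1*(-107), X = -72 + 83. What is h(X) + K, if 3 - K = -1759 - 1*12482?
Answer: 14448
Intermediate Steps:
X = 11
h(o) = 204 (h(o) = 97 + 107 = 204)
K = 14244 (K = 3 - (-1759 - 1*12482) = 3 - (-1759 - 12482) = 3 - 1*(-14241) = 3 + 14241 = 14244)
h(X) + K = 204 + 14244 = 14448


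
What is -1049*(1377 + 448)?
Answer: -1914425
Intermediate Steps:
-1049*(1377 + 448) = -1049*1825 = -1914425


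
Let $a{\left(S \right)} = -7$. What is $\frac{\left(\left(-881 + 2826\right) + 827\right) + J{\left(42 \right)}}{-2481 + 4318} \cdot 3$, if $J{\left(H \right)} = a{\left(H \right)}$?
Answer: $\frac{8295}{1837} \approx 4.5155$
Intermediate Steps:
$J{\left(H \right)} = -7$
$\frac{\left(\left(-881 + 2826\right) + 827\right) + J{\left(42 \right)}}{-2481 + 4318} \cdot 3 = \frac{\left(\left(-881 + 2826\right) + 827\right) - 7}{-2481 + 4318} \cdot 3 = \frac{\left(1945 + 827\right) - 7}{1837} \cdot 3 = \left(2772 - 7\right) \frac{1}{1837} \cdot 3 = 2765 \cdot \frac{1}{1837} \cdot 3 = \frac{2765}{1837} \cdot 3 = \frac{8295}{1837}$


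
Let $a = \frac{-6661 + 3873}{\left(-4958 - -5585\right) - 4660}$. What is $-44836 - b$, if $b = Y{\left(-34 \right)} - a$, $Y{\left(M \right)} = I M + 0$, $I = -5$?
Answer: $- \frac{181506410}{4033} \approx -45005.0$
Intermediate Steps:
$a = \frac{2788}{4033}$ ($a = - \frac{2788}{\left(-4958 + 5585\right) - 4660} = - \frac{2788}{627 - 4660} = - \frac{2788}{-4033} = \left(-2788\right) \left(- \frac{1}{4033}\right) = \frac{2788}{4033} \approx 0.6913$)
$Y{\left(M \right)} = - 5 M$ ($Y{\left(M \right)} = - 5 M + 0 = - 5 M$)
$b = \frac{682822}{4033}$ ($b = \left(-5\right) \left(-34\right) - \frac{2788}{4033} = 170 - \frac{2788}{4033} = \frac{682822}{4033} \approx 169.31$)
$-44836 - b = -44836 - \frac{682822}{4033} = - \frac{181506410}{4033}$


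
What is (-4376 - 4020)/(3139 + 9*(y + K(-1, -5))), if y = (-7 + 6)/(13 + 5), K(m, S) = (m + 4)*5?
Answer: -16792/6547 ≈ -2.5648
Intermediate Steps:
K(m, S) = 20 + 5*m (K(m, S) = (4 + m)*5 = 20 + 5*m)
y = -1/18 ≈ -0.055556
(-4376 - 4020)/(3139 + 9*(y + K(-1, -5))) = (-4376 - 4020)/(3139 + 9*(-1/18 + (20 + 5*(-1)))) = -8396/(3139 + 9*(-1/18 + (20 - 5))) = -8396/(3139 + 9*(-1/18 + 15)) = -8396/(3139 + 9*(269/18)) = -8396/(3139 + 269/2) = -8396/6547/2 = -8396*2/6547 = -16792/6547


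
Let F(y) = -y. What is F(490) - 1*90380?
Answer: -90870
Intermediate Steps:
F(490) - 1*90380 = -1*490 - 1*90380 = -490 - 90380 = -90870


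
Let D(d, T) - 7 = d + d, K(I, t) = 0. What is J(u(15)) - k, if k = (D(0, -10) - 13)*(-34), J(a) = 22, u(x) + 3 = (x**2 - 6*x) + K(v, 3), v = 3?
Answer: -182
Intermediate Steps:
D(d, T) = 7 + 2*d (D(d, T) = 7 + (d + d) = 7 + 2*d)
u(x) = -3 + x**2 - 6*x (u(x) = -3 + ((x**2 - 6*x) + 0) = -3 + (x**2 - 6*x) = -3 + x**2 - 6*x)
k = 204 (k = ((7 + 2*0) - 13)*(-34) = ((7 + 0) - 13)*(-34) = (7 - 13)*(-34) = -6*(-34) = 204)
J(u(15)) - k = 22 - 1*204 = 22 - 204 = -182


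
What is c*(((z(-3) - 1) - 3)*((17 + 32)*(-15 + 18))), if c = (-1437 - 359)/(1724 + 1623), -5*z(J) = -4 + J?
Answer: 3432156/16735 ≈ 205.09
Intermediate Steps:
z(J) = ⅘ - J/5 (z(J) = -(-4 + J)/5 = ⅘ - J/5)
c = -1796/3347 ≈ -0.53660
c*(((z(-3) - 1) - 3)*((17 + 32)*(-15 + 18))) = -1796*(((⅘ - ⅕*(-3)) - 1) - 3)*(17 + 32)*(-15 + 18)/3347 = -1796*(((⅘ + ⅗) - 1) - 3)*49*3/3347 = -1796*((7/5 - 1) - 3)*147/3347 = -1796*(⅖ - 3)*147/3347 = -(-23348)*147/16735 = -1796/3347*(-1911/5) = 3432156/16735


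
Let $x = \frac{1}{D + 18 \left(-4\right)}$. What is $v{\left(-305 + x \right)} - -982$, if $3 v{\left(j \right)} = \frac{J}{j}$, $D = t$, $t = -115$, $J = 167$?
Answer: $\frac{167996827}{171108} \approx 981.82$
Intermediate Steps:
$D = -115$
$x = - \frac{1}{187}$ ($x = \frac{1}{-115 + 18 \left(-4\right)} = \frac{1}{-115 - 72} = \frac{1}{-187} = - \frac{1}{187} \approx -0.0053476$)
$v{\left(j \right)} = \frac{167}{3 j}$ ($v{\left(j \right)} = \frac{167 \frac{1}{j}}{3} = \frac{167}{3 j}$)
$v{\left(-305 + x \right)} - -982 = \frac{167}{3 \left(-305 - \frac{1}{187}\right)} - -982 = \frac{167}{3 \left(- \frac{57036}{187}\right)} + 982 = \frac{167}{3} \left(- \frac{187}{57036}\right) + 982 = - \frac{31229}{171108} + 982 = \frac{167996827}{171108}$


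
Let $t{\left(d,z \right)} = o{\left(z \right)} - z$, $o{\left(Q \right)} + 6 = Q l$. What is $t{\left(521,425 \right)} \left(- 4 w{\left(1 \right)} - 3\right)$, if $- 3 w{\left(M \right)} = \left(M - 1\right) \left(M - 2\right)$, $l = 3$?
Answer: $-2532$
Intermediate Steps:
$w{\left(M \right)} = - \frac{\left(-1 + M\right) \left(-2 + M\right)}{3}$ ($w{\left(M \right)} = - \frac{\left(M - 1\right) \left(M - 2\right)}{3} = - \frac{\left(-1 + M\right) \left(-2 + M\right)}{3}$)
$o{\left(Q \right)} = -6 + 3 Q$ ($o{\left(Q \right)} = -6 + Q 3 = -6 + 3 Q$)
$t{\left(d,z \right)} = -6 + 2 z$ ($t{\left(d,z \right)} = \left(-6 + 3 z\right) - z = -6 + 2 z$)
$t{\left(521,425 \right)} \left(- 4 w{\left(1 \right)} - 3\right) = \left(-6 + 2 \cdot 425\right) \left(- 4 \left(- \frac{2}{3} + 1 - \frac{1^{2}}{3}\right) - 3\right) = \left(-6 + 850\right) \left(- 4 \left(- \frac{2}{3} + 1 - \frac{1}{3}\right) - 3\right) = 844 \left(- 4 \left(- \frac{2}{3} + 1 - \frac{1}{3}\right) - 3\right) = 844 \left(\left(-4\right) 0 - 3\right) = 844 \left(0 - 3\right) = 844 \left(-3\right) = -2532$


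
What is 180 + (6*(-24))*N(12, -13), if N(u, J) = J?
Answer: 2052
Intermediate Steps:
180 + (6*(-24))*N(12, -13) = 180 + (6*(-24))*(-13) = 180 - 144*(-13) = 180 + 1872 = 2052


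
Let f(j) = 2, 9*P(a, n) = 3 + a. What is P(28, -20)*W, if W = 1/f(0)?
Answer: 31/18 ≈ 1.7222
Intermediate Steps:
P(a, n) = ⅓ + a/9 (P(a, n) = (3 + a)/9 = ⅓ + a/9)
W = ½ (W = 1/2 = ½ ≈ 0.50000)
P(28, -20)*W = (⅓ + (⅑)*28)*(½) = (⅓ + 28/9)*(½) = (31/9)*(½) = 31/18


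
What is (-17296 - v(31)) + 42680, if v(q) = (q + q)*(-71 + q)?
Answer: 27864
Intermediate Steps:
v(q) = 2*q*(-71 + q) (v(q) = (2*q)*(-71 + q) = 2*q*(-71 + q))
(-17296 - v(31)) + 42680 = (-17296 - 2*31*(-71 + 31)) + 42680 = (-17296 - 2*31*(-40)) + 42680 = (-17296 - 1*(-2480)) + 42680 = (-17296 + 2480) + 42680 = -14816 + 42680 = 27864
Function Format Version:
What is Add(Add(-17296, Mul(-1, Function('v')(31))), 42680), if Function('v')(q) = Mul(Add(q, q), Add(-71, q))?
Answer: 27864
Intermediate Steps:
Function('v')(q) = Mul(2, q, Add(-71, q)) (Function('v')(q) = Mul(Mul(2, q), Add(-71, q)) = Mul(2, q, Add(-71, q)))
Add(Add(-17296, Mul(-1, Function('v')(31))), 42680) = Add(Add(-17296, Mul(-1, Mul(2, 31, Add(-71, 31)))), 42680) = Add(Add(-17296, Mul(-1, Mul(2, 31, -40))), 42680) = Add(Add(-17296, Mul(-1, -2480)), 42680) = Add(Add(-17296, 2480), 42680) = Add(-14816, 42680) = 27864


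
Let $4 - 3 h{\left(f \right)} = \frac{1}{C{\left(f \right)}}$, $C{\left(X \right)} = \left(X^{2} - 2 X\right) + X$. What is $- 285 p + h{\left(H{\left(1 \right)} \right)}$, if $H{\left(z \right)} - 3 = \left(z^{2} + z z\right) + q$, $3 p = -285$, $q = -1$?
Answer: $\frac{974747}{36} \approx 27076.0$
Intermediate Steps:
$p = -95$ ($p = \frac{1}{3} \left(-285\right) = -95$)
$C{\left(X \right)} = X^{2} - X$
$H{\left(z \right)} = 2 + 2 z^{2}$ ($H{\left(z \right)} = 3 - \left(1 - z^{2} - z z\right) = 3 + \left(\left(z^{2} + z^{2}\right) - 1\right) = 3 + \left(2 z^{2} - 1\right) = 3 + \left(-1 + 2 z^{2}\right) = 2 + 2 z^{2}$)
$h{\left(f \right)} = \frac{4}{3} - \frac{1}{3 f \left(-1 + f\right)}$
$- 285 p + h{\left(H{\left(1 \right)} \right)} = \left(-285\right) \left(-95\right) + \frac{-1 + 4 \left(2 + 2 \cdot 1^{2}\right) \left(-1 + \left(2 + 2 \cdot 1^{2}\right)\right)}{3 \left(2 + 2 \cdot 1^{2}\right) \left(-1 + \left(2 + 2 \cdot 1^{2}\right)\right)} = 27075 + \frac{-1 + 4 \left(2 + 2 \cdot 1\right) \left(-1 + \left(2 + 2 \cdot 1\right)\right)}{3 \left(2 + 2 \cdot 1\right) \left(-1 + \left(2 + 2 \cdot 1\right)\right)} = 27075 + \frac{-1 + 4 \left(2 + 2\right) \left(-1 + \left(2 + 2\right)\right)}{3 \left(2 + 2\right) \left(-1 + \left(2 + 2\right)\right)} = 27075 + \frac{-1 + 4 \cdot 4 \left(-1 + 4\right)}{3 \cdot 4 \left(-1 + 4\right)} = 27075 + \frac{1}{3} \cdot \frac{1}{4} \cdot \frac{1}{3} \left(-1 + 4 \cdot 4 \cdot 3\right) = 27075 + \frac{1}{3} \cdot \frac{1}{4} \cdot \frac{1}{3} \left(-1 + 48\right) = 27075 + \frac{1}{3} \cdot \frac{1}{4} \cdot \frac{1}{3} \cdot 47 = 27075 + \frac{47}{36} = \frac{974747}{36}$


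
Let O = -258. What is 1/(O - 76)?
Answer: -1/334 ≈ -0.0029940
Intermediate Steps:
1/(O - 76) = 1/(-258 - 76) = 1/(-334) = -1/334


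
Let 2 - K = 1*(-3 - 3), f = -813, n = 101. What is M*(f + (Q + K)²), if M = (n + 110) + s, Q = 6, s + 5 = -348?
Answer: 87614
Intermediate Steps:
s = -353 (s = -5 - 348 = -353)
K = 8 (K = 2 - (-3 - 3) = 2 - (-6) = 2 - 1*(-6) = 2 + 6 = 8)
M = -142 (M = (101 + 110) - 353 = 211 - 353 = -142)
M*(f + (Q + K)²) = -142*(-813 + (6 + 8)²) = -142*(-813 + 14²) = -142*(-813 + 196) = -142*(-617) = 87614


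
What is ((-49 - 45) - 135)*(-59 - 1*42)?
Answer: 23129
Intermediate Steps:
((-49 - 45) - 135)*(-59 - 1*42) = (-94 - 135)*(-59 - 42) = -229*(-101) = 23129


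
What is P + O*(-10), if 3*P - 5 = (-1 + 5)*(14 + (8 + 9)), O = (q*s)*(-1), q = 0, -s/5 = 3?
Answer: 43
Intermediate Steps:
s = -15 (s = -5*3 = -15)
O = 0 (O = (0*(-15))*(-1) = 0*(-1) = 0)
P = 43 (P = 5/3 + ((-1 + 5)*(14 + (8 + 9)))/3 = 5/3 + (4*(14 + 17))/3 = 5/3 + (4*31)/3 = 5/3 + (⅓)*124 = 5/3 + 124/3 = 43)
P + O*(-10) = 43 + 0*(-10) = 43 + 0 = 43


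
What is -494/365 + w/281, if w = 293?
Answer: -31869/102565 ≈ -0.31072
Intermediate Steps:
-494/365 + w/281 = -494/365 + 293/281 = -31869/102565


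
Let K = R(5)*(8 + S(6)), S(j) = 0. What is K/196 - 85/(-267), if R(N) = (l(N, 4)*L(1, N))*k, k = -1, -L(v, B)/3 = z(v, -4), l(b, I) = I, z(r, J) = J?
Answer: -21467/13083 ≈ -1.6408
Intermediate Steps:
L(v, B) = 12 (L(v, B) = -3*(-4) = 12)
R(N) = -48 (R(N) = (4*12)*(-1) = 48*(-1) = -48)
K = -384 (K = -48*(8 + 0) = -48*8 = -384)
K/196 - 85/(-267) = -384/196 - 85/(-267) = -384*1/196 - 85*(-1/267) = -96/49 + 85/267 = -21467/13083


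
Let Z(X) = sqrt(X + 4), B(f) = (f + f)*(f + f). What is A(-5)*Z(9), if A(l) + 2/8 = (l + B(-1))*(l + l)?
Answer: 39*sqrt(13)/4 ≈ 35.154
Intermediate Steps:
B(f) = 4*f**2 (B(f) = (2*f)*(2*f) = 4*f**2)
Z(X) = sqrt(4 + X)
A(l) = -1/4 + 2*l*(4 + l) (A(l) = -1/4 + (l + 4*(-1)**2)*(l + l) = -1/4 + (l + 4*1)*(2*l) = -1/4 + (l + 4)*(2*l) = -1/4 + (4 + l)*(2*l) = -1/4 + 2*l*(4 + l))
A(-5)*Z(9) = (-1/4 + 2*(-5)**2 + 8*(-5))*sqrt(4 + 9) = (-1/4 + 2*25 - 40)*sqrt(13) = (-1/4 + 50 - 40)*sqrt(13) = 39*sqrt(13)/4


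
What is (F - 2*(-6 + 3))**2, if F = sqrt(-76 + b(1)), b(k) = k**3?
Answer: -39 + 60*I*sqrt(3) ≈ -39.0 + 103.92*I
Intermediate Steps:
F = 5*I*sqrt(3) (F = sqrt(-76 + 1**3) = sqrt(-76 + 1) = sqrt(-75) = 5*I*sqrt(3) ≈ 8.6602*I)
(F - 2*(-6 + 3))**2 = (5*I*sqrt(3) - 2*(-6 + 3))**2 = (5*I*sqrt(3) - 2*(-3))**2 = (5*I*sqrt(3) + 6)**2 = (6 + 5*I*sqrt(3))**2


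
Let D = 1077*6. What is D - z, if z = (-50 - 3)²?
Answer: 3653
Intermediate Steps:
D = 6462
z = 2809 (z = (-53)² = 2809)
D - z = 6462 - 1*2809 = 6462 - 2809 = 3653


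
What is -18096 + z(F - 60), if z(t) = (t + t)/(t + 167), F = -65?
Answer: -380141/21 ≈ -18102.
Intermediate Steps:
z(t) = 2*t/(167 + t) (z(t) = (2*t)/(167 + t) = 2*t/(167 + t))
-18096 + z(F - 60) = -18096 + 2*(-65 - 60)/(167 + (-65 - 60)) = -18096 + 2*(-125)/(167 - 125) = -18096 + 2*(-125)/42 = -18096 + 2*(-125)*(1/42) = -18096 - 125/21 = -380141/21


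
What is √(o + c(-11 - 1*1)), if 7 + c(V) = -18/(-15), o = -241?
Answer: I*√6170/5 ≈ 15.71*I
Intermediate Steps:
c(V) = -29/5 (c(V) = -7 - 18/(-15) = -7 - 18*(-1/15) = -7 + 6/5 = -29/5)
√(o + c(-11 - 1*1)) = √(-241 - 29/5) = √(-1234/5) = I*√6170/5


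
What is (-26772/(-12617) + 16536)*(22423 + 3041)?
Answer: 5313356028576/12617 ≈ 4.2113e+8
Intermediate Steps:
(-26772/(-12617) + 16536)*(22423 + 3041) = (-26772*(-1/12617) + 16536)*25464 = (26772/12617 + 16536)*25464 = (208661484/12617)*25464 = 5313356028576/12617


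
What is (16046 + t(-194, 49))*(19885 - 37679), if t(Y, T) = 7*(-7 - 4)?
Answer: -284152386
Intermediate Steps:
t(Y, T) = -77 (t(Y, T) = 7*(-11) = -77)
(16046 + t(-194, 49))*(19885 - 37679) = (16046 - 77)*(19885 - 37679) = 15969*(-17794) = -284152386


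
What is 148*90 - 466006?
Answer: -452686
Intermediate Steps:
148*90 - 466006 = 13320 - 466006 = -452686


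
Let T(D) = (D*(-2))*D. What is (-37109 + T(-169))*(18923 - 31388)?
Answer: 1174589415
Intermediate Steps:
T(D) = -2*D² (T(D) = (-2*D)*D = -2*D²)
(-37109 + T(-169))*(18923 - 31388) = (-37109 - 2*(-169)²)*(18923 - 31388) = (-37109 - 2*28561)*(-12465) = (-37109 - 57122)*(-12465) = -94231*(-12465) = 1174589415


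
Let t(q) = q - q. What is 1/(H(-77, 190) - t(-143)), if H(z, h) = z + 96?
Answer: 1/19 ≈ 0.052632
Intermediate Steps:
H(z, h) = 96 + z
t(q) = 0
1/(H(-77, 190) - t(-143)) = 1/((96 - 77) - 1*0) = 1/(19 + 0) = 1/19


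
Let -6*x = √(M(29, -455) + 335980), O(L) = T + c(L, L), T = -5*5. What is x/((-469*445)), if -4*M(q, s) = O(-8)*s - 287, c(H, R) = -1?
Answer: √1332377/2504460 ≈ 0.00046089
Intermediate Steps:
T = -25
O(L) = -26 (O(L) = -25 - 1 = -26)
M(q, s) = 287/4 + 13*s/2 (M(q, s) = -(-26*s - 287)/4 = -(-287 - 26*s)/4 = 287/4 + 13*s/2)
x = -√1332377/12 (x = -√((287/4 + (13/2)*(-455)) + 335980)/6 = -√((287/4 - 5915/2) + 335980)/6 = -√(-11543/4 + 335980)/6 = -√1332377/12 ≈ -96.191)
x/((-469*445)) = (-√1332377/12)/((-469*445)) = -√1332377/12/(-208705) = -√1332377/12*(-1/208705) = √1332377/2504460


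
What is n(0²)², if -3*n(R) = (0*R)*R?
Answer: 0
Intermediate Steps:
n(R) = 0 (n(R) = -0*R*R/3 = -0*R = -⅓*0 = 0)
n(0²)² = 0² = 0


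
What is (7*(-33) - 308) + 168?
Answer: -371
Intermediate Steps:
(7*(-33) - 308) + 168 = (-231 - 308) + 168 = -539 + 168 = -371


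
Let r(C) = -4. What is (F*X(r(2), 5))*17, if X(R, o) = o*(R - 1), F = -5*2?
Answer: 4250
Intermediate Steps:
F = -10
X(R, o) = o*(-1 + R)
(F*X(r(2), 5))*17 = -50*(-1 - 4)*17 = -50*(-5)*17 = -10*(-25)*17 = 250*17 = 4250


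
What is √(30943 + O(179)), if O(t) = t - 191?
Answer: √30931 ≈ 175.87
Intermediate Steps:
O(t) = -191 + t
√(30943 + O(179)) = √(30943 + (-191 + 179)) = √(30943 - 12) = √30931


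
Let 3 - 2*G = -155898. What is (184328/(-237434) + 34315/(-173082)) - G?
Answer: -800864711366750/10273887897 ≈ -77952.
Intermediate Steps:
G = 155901/2 (G = 3/2 - ½*(-155898) = 3/2 + 77949 = 155901/2 ≈ 77951.)
(184328/(-237434) + 34315/(-173082)) - G = (184328/(-237434) + 34315/(-173082)) - 1*155901/2 = (184328*(-1/237434) + 34315*(-1/173082)) - 155901/2 = (-92164/118717 - 34315/173082) - 155901/2 = -20025703303/20547775794 - 155901/2 = -800864711366750/10273887897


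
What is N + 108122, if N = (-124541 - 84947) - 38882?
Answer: -140248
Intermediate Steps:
N = -248370 (N = -209488 - 38882 = -248370)
N + 108122 = -248370 + 108122 = -140248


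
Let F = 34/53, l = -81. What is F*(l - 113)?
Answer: -6596/53 ≈ -124.45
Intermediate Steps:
F = 34/53 (F = 34*(1/53) = 34/53 ≈ 0.64151)
F*(l - 113) = 34*(-81 - 113)/53 = (34/53)*(-194) = -6596/53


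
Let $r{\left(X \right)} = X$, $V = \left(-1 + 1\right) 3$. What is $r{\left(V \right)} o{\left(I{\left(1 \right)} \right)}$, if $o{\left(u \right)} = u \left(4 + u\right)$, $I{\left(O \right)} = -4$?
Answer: $0$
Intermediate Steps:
$V = 0$ ($V = 0 \cdot 3 = 0$)
$r{\left(V \right)} o{\left(I{\left(1 \right)} \right)} = 0 \left(- 4 \left(4 - 4\right)\right) = 0 \left(\left(-4\right) 0\right) = 0 \cdot 0 = 0$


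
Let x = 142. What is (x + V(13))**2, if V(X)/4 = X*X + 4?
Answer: 695556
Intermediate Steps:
V(X) = 16 + 4*X**2 (V(X) = 4*(X*X + 4) = 4*(X**2 + 4) = 4*(4 + X**2) = 16 + 4*X**2)
(x + V(13))**2 = (142 + (16 + 4*13**2))**2 = (142 + (16 + 4*169))**2 = (142 + (16 + 676))**2 = (142 + 692)**2 = 834**2 = 695556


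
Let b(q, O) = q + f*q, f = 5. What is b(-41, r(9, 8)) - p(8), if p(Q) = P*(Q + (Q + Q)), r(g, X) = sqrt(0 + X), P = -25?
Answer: 354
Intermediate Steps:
r(g, X) = sqrt(X)
p(Q) = -75*Q (p(Q) = -25*(Q + (Q + Q)) = -25*(Q + 2*Q) = -75*Q)
b(q, O) = 6*q (b(q, O) = q + 5*q = 6*q)
b(-41, r(9, 8)) - p(8) = 6*(-41) - (-75)*8 = -246 - 1*(-600) = -246 + 600 = 354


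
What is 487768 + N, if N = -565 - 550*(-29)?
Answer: 503153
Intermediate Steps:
N = 15385 (N = -565 + 15950 = 15385)
487768 + N = 487768 + 15385 = 503153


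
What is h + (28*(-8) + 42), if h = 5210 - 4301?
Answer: 727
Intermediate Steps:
h = 909
h + (28*(-8) + 42) = 909 + (28*(-8) + 42) = 909 + (-224 + 42) = 909 - 182 = 727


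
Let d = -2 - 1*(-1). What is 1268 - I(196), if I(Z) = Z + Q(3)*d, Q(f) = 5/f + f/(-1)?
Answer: 3212/3 ≈ 1070.7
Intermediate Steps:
Q(f) = -f + 5/f (Q(f) = 5/f + f*(-1) = 5/f - f = -f + 5/f)
d = -1 (d = -2 + 1 = -1)
I(Z) = 4/3 + Z (I(Z) = Z + (-1*3 + 5/3)*(-1) = Z + (-3 + 5*(1/3))*(-1) = Z + (-3 + 5/3)*(-1) = Z - 4/3*(-1) = Z + 4/3 = 4/3 + Z)
1268 - I(196) = 1268 - (4/3 + 196) = 1268 - 1*592/3 = 1268 - 592/3 = 3212/3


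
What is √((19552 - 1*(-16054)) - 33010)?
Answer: 2*√649 ≈ 50.951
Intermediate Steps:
√((19552 - 1*(-16054)) - 33010) = √((19552 + 16054) - 33010) = √(35606 - 33010) = √2596 = 2*√649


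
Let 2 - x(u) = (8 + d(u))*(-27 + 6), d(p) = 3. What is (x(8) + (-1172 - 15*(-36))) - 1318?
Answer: -1717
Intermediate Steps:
x(u) = 233 (x(u) = 2 - (8 + 3)*(-27 + 6) = 2 - 11*(-21) = 2 - 1*(-231) = 2 + 231 = 233)
(x(8) + (-1172 - 15*(-36))) - 1318 = (233 + (-1172 - 15*(-36))) - 1318 = (233 + (-1172 - 1*(-540))) - 1318 = (233 + (-1172 + 540)) - 1318 = (233 - 632) - 1318 = -399 - 1318 = -1717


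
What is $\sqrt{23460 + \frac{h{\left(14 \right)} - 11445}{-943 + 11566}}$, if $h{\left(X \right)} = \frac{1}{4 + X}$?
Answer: $\frac{\sqrt{95302638961026}}{63738} \approx 153.16$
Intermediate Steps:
$\sqrt{23460 + \frac{h{\left(14 \right)} - 11445}{-943 + 11566}} = \sqrt{23460 + \frac{\frac{1}{4 + 14} - 11445}{-943 + 11566}} = \sqrt{23460 + \frac{\frac{1}{18} - 11445}{10623}} = \sqrt{23460 + \left(\frac{1}{18} - 11445\right) \frac{1}{10623}} = \sqrt{23460 - \frac{206009}{191214}} = \sqrt{\frac{4485674431}{191214}} = \frac{\sqrt{95302638961026}}{63738}$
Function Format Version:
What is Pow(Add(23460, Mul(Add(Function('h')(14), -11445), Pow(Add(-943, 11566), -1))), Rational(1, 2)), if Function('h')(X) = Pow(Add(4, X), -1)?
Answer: Mul(Rational(1, 63738), Pow(95302638961026, Rational(1, 2))) ≈ 153.16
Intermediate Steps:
Pow(Add(23460, Mul(Add(Function('h')(14), -11445), Pow(Add(-943, 11566), -1))), Rational(1, 2)) = Pow(Add(23460, Mul(Add(Pow(Add(4, 14), -1), -11445), Pow(Add(-943, 11566), -1))), Rational(1, 2)) = Pow(Add(23460, Mul(Add(Pow(18, -1), -11445), Pow(10623, -1))), Rational(1, 2)) = Pow(Add(23460, Mul(Add(Rational(1, 18), -11445), Rational(1, 10623))), Rational(1, 2)) = Pow(Add(23460, Mul(Rational(-206009, 18), Rational(1, 10623))), Rational(1, 2)) = Pow(Add(23460, Rational(-206009, 191214)), Rational(1, 2)) = Pow(Rational(4485674431, 191214), Rational(1, 2)) = Mul(Rational(1, 63738), Pow(95302638961026, Rational(1, 2)))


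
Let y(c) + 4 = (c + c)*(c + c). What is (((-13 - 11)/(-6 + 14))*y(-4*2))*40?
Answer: -30240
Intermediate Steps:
y(c) = -4 + 4*c² (y(c) = -4 + (c + c)*(c + c) = -4 + (2*c)*(2*c) = -4 + 4*c²)
(((-13 - 11)/(-6 + 14))*y(-4*2))*40 = (((-13 - 11)/(-6 + 14))*(-4 + 4*(-4*2)²))*40 = ((-24/8)*(-4 + 4*(-8)²))*40 = ((-24*⅛)*(-4 + 4*64))*40 = -3*(-4 + 256)*40 = -3*252*40 = -756*40 = -30240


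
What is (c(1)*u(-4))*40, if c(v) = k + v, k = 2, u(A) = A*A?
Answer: 1920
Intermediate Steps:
u(A) = A²
c(v) = 2 + v
(c(1)*u(-4))*40 = ((2 + 1)*(-4)²)*40 = (3*16)*40 = 48*40 = 1920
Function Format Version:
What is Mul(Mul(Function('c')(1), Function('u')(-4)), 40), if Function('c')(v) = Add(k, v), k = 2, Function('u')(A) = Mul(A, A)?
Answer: 1920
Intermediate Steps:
Function('u')(A) = Pow(A, 2)
Function('c')(v) = Add(2, v)
Mul(Mul(Function('c')(1), Function('u')(-4)), 40) = Mul(Mul(Add(2, 1), Pow(-4, 2)), 40) = Mul(Mul(3, 16), 40) = Mul(48, 40) = 1920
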